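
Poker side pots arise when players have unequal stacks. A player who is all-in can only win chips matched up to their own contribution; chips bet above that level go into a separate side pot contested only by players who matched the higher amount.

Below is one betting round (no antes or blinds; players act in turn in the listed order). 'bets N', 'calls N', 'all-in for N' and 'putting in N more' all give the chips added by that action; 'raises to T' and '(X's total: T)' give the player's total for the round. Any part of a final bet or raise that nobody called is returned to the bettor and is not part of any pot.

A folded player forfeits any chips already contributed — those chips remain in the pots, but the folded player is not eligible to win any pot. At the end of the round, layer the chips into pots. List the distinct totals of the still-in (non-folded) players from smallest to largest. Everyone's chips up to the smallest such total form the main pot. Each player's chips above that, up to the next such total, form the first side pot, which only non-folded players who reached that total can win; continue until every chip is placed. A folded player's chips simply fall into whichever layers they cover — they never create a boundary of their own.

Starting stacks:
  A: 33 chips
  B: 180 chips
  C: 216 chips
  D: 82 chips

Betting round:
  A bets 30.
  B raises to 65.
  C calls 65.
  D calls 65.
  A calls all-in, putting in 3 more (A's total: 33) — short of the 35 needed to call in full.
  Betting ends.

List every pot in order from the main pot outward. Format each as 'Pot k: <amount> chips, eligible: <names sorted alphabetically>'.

Pot 1: 132 chips, eligible: A, B, C, D
Pot 2: 96 chips, eligible: B, C, D

Derivation:
Contributions: A=33, B=65, C=65, D=65
Pot levels (distinct totals of non-folded players): 33, 65
Layer 1-33: 33 each from A, B, C, D = 33*4 = 132 chips; eligible A, B, C, D
Layer 34-65: 32 each from B, C, D = 32*3 = 96 chips; eligible B, C, D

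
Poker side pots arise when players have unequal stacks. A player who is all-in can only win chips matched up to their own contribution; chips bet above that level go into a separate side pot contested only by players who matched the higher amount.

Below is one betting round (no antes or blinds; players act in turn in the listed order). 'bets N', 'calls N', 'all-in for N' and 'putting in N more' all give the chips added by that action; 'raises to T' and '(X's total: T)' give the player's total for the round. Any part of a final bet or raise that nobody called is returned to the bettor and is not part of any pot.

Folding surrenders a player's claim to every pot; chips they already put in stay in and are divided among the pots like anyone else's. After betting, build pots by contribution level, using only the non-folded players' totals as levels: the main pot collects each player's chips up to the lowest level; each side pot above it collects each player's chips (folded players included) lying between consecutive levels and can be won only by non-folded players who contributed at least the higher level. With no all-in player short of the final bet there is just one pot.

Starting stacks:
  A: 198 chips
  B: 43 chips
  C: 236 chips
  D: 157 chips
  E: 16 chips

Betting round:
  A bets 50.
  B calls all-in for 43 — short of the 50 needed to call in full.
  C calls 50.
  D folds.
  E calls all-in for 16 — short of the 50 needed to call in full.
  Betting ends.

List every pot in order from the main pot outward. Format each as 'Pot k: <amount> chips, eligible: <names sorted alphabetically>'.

Contributions: A=50, B=43, C=50, E=16
Folded: D
Pot levels (distinct totals of non-folded players): 16, 43, 50
Layer 1-16: 16 each from A, B, C, E = 16*4 = 64 chips; eligible A, B, C, E
Layer 17-43: 27 each from A, B, C = 27*3 = 81 chips; eligible A, B, C
Layer 44-50: 7 each from A, C = 7*2 = 14 chips; eligible A, C

Pot 1: 64 chips, eligible: A, B, C, E
Pot 2: 81 chips, eligible: A, B, C
Pot 3: 14 chips, eligible: A, C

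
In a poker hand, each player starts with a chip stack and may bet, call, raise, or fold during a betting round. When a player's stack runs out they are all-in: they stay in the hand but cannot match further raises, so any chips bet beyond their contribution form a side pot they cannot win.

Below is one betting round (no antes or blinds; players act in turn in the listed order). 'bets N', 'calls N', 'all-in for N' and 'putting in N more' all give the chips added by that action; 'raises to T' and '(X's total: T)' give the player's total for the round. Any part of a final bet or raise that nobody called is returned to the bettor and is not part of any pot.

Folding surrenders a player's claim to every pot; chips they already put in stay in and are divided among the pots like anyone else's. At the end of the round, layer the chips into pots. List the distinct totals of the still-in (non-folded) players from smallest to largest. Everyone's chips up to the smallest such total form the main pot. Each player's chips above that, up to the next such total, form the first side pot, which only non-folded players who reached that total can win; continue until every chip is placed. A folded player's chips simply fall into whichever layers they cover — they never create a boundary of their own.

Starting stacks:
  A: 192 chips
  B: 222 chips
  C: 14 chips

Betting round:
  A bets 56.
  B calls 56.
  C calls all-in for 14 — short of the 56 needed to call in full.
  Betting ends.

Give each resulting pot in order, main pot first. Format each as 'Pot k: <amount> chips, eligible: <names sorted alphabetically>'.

Pot 1: 42 chips, eligible: A, B, C
Pot 2: 84 chips, eligible: A, B

Derivation:
Contributions: A=56, B=56, C=14
Pot levels (distinct totals of non-folded players): 14, 56
Layer 1-14: 14 each from A, B, C = 14*3 = 42 chips; eligible A, B, C
Layer 15-56: 42 each from A, B = 42*2 = 84 chips; eligible A, B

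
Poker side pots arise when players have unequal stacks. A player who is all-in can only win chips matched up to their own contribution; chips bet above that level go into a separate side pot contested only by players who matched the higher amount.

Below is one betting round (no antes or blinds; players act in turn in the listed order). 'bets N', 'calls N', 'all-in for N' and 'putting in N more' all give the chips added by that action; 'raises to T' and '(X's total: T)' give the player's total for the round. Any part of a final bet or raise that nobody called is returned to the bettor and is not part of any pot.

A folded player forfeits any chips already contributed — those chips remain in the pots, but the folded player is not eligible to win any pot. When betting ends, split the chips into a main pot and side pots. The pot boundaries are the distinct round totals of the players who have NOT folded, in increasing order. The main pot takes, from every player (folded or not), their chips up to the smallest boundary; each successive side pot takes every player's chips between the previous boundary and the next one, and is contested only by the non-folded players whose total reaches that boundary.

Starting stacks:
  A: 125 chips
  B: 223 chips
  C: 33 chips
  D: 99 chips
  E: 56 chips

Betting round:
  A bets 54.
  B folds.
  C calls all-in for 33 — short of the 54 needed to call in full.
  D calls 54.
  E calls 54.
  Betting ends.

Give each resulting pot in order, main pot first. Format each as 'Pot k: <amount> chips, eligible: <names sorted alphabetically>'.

Pot 1: 132 chips, eligible: A, C, D, E
Pot 2: 63 chips, eligible: A, D, E

Derivation:
Contributions: A=54, C=33, D=54, E=54
Folded: B
Pot levels (distinct totals of non-folded players): 33, 54
Layer 1-33: 33 each from A, C, D, E = 33*4 = 132 chips; eligible A, C, D, E
Layer 34-54: 21 each from A, D, E = 21*3 = 63 chips; eligible A, D, E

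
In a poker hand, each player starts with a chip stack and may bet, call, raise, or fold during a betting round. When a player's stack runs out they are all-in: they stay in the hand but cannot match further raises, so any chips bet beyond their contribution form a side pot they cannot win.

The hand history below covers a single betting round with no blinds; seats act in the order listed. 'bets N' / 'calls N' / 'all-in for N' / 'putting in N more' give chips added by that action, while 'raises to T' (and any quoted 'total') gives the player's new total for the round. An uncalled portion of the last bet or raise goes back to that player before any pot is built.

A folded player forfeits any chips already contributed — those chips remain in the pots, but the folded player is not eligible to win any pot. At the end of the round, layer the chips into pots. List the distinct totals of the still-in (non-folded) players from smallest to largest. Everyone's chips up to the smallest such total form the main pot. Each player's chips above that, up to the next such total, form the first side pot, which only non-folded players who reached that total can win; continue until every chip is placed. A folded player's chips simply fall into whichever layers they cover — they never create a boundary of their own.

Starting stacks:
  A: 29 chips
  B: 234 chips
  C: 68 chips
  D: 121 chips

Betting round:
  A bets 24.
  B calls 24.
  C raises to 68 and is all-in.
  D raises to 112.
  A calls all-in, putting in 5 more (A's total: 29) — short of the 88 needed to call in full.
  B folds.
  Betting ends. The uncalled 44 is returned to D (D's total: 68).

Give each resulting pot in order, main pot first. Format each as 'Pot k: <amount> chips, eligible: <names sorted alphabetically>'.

Contributions (after 44 returned to D): A=29, B=24, C=68, D=68
Folded: B
Pot levels (distinct totals of non-folded players): 29, 68
Layer 1-29: A 29 + B 24 + C 29 + D 29 = 111 chips; eligible A, C, D
Layer 30-68: 39 each from C, D = 39*2 = 78 chips; eligible C, D

Pot 1: 111 chips, eligible: A, C, D
Pot 2: 78 chips, eligible: C, D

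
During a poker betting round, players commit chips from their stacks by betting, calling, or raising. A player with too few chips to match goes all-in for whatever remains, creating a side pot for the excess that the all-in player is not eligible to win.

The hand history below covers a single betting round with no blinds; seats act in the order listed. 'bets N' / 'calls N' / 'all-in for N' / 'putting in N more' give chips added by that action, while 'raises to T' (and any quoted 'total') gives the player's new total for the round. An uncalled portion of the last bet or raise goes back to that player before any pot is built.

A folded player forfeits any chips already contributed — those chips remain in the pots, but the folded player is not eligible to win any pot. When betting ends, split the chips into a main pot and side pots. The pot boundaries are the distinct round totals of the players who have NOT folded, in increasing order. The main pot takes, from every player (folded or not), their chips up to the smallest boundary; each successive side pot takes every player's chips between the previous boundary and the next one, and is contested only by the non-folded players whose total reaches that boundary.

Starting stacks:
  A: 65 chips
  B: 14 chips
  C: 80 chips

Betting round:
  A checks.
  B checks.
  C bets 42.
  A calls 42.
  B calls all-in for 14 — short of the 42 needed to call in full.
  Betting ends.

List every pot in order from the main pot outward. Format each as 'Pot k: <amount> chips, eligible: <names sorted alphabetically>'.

Contributions: A=42, B=14, C=42
Pot levels (distinct totals of non-folded players): 14, 42
Layer 1-14: 14 each from A, B, C = 14*3 = 42 chips; eligible A, B, C
Layer 15-42: 28 each from A, C = 28*2 = 56 chips; eligible A, C

Pot 1: 42 chips, eligible: A, B, C
Pot 2: 56 chips, eligible: A, C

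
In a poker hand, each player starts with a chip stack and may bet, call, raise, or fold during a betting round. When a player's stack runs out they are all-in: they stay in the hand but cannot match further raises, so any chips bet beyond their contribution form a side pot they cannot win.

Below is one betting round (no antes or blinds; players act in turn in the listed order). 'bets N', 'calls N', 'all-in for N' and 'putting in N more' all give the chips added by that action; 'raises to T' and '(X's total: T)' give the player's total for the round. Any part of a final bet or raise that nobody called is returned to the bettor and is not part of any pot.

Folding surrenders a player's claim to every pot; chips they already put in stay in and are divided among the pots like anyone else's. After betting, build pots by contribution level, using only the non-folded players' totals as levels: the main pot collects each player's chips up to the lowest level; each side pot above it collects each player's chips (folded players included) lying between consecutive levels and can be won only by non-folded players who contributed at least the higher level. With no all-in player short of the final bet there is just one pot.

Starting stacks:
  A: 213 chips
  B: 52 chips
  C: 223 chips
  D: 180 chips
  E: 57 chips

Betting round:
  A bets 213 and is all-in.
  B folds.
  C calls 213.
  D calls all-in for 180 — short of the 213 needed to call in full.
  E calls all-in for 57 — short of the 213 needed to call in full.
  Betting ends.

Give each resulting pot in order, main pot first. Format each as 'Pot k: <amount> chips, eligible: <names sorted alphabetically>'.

Pot 1: 228 chips, eligible: A, C, D, E
Pot 2: 369 chips, eligible: A, C, D
Pot 3: 66 chips, eligible: A, C

Derivation:
Contributions: A=213, C=213, D=180, E=57
Folded: B
Pot levels (distinct totals of non-folded players): 57, 180, 213
Layer 1-57: 57 each from A, C, D, E = 57*4 = 228 chips; eligible A, C, D, E
Layer 58-180: 123 each from A, C, D = 123*3 = 369 chips; eligible A, C, D
Layer 181-213: 33 each from A, C = 33*2 = 66 chips; eligible A, C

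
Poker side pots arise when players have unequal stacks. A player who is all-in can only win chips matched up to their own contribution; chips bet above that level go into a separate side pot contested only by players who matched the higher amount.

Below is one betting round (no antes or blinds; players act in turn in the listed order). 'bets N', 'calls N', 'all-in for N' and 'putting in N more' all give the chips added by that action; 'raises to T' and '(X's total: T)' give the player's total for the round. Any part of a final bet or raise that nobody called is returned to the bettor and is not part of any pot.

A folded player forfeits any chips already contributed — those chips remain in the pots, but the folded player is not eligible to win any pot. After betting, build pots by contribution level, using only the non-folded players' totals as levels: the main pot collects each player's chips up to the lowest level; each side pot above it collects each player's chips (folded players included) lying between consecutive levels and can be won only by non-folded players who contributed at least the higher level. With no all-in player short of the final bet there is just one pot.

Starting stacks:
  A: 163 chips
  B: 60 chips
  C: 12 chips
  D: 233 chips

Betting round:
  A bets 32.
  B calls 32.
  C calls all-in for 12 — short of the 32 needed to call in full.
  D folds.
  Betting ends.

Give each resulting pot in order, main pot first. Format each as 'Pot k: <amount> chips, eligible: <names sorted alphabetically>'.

Pot 1: 36 chips, eligible: A, B, C
Pot 2: 40 chips, eligible: A, B

Derivation:
Contributions: A=32, B=32, C=12
Folded: D
Pot levels (distinct totals of non-folded players): 12, 32
Layer 1-12: 12 each from A, B, C = 12*3 = 36 chips; eligible A, B, C
Layer 13-32: 20 each from A, B = 20*2 = 40 chips; eligible A, B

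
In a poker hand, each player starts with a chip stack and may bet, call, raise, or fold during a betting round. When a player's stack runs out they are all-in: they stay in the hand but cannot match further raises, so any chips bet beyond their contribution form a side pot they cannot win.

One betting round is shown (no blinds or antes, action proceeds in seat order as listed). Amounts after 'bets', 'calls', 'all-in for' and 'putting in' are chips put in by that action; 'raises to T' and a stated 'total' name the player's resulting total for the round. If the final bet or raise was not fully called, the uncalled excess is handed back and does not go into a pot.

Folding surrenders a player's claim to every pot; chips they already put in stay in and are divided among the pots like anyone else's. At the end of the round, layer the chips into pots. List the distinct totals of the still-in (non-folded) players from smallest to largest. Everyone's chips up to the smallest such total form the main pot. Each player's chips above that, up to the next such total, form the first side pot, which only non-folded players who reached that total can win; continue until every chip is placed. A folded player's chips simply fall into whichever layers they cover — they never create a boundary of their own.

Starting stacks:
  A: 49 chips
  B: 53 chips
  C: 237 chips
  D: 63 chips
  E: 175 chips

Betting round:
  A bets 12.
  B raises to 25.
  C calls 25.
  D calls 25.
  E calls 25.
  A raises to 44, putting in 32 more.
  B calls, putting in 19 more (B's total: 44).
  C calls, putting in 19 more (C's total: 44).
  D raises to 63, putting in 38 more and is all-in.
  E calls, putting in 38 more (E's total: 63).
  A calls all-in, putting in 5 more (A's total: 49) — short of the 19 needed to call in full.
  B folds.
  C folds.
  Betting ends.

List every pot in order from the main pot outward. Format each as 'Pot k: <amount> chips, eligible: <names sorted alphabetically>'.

Contributions: A=49, B=44, C=44, D=63, E=63
Folded: B, C
Pot levels (distinct totals of non-folded players): 49, 63
Layer 1-49: A 49 + B 44 + C 44 + D 49 + E 49 = 235 chips; eligible A, D, E
Layer 50-63: 14 each from D, E = 14*2 = 28 chips; eligible D, E

Pot 1: 235 chips, eligible: A, D, E
Pot 2: 28 chips, eligible: D, E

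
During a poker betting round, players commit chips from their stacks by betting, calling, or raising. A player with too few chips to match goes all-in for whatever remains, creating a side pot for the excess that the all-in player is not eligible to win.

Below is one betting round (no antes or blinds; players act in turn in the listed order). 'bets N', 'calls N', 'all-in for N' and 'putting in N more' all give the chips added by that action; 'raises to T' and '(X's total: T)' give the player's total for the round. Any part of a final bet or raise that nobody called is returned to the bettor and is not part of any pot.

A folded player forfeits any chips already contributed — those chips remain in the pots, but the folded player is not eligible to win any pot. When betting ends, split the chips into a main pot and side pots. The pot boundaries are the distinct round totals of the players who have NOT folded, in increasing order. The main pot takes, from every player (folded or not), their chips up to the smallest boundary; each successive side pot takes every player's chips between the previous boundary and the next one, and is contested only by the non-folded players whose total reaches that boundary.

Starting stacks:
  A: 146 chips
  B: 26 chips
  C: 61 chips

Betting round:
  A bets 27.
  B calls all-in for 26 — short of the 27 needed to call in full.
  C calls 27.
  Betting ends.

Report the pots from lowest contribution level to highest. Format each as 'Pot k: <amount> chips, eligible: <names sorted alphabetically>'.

Pot 1: 78 chips, eligible: A, B, C
Pot 2: 2 chips, eligible: A, C

Derivation:
Contributions: A=27, B=26, C=27
Pot levels (distinct totals of non-folded players): 26, 27
Layer 1-26: 26 each from A, B, C = 26*3 = 78 chips; eligible A, B, C
Layer 27-27: 1 each from A, C = 1*2 = 2 chips; eligible A, C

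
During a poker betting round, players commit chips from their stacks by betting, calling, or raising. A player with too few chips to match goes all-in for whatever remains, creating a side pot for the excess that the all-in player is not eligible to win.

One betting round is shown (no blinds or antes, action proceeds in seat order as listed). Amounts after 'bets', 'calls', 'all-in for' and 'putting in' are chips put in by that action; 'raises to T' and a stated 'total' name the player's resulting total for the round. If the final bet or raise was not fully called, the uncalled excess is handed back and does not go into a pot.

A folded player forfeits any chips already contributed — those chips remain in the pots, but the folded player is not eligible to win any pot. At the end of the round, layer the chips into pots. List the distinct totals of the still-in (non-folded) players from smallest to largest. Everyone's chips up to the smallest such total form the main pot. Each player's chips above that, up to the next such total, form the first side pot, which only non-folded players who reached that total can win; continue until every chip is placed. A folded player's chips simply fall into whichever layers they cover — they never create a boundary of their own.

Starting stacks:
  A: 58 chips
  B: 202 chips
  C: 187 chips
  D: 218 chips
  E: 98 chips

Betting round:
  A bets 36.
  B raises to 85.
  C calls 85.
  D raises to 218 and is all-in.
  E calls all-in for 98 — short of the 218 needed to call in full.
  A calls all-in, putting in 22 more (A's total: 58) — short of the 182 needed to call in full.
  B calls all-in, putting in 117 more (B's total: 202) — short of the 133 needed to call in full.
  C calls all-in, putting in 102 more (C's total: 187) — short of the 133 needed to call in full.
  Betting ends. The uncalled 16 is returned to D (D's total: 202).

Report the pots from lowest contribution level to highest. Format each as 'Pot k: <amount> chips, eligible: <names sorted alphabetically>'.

Contributions (after 16 returned to D): A=58, B=202, C=187, D=202, E=98
Pot levels (distinct totals of non-folded players): 58, 98, 187, 202
Layer 1-58: 58 each from A, B, C, D, E = 58*5 = 290 chips; eligible A, B, C, D, E
Layer 59-98: 40 each from B, C, D, E = 40*4 = 160 chips; eligible B, C, D, E
Layer 99-187: 89 each from B, C, D = 89*3 = 267 chips; eligible B, C, D
Layer 188-202: 15 each from B, D = 15*2 = 30 chips; eligible B, D

Pot 1: 290 chips, eligible: A, B, C, D, E
Pot 2: 160 chips, eligible: B, C, D, E
Pot 3: 267 chips, eligible: B, C, D
Pot 4: 30 chips, eligible: B, D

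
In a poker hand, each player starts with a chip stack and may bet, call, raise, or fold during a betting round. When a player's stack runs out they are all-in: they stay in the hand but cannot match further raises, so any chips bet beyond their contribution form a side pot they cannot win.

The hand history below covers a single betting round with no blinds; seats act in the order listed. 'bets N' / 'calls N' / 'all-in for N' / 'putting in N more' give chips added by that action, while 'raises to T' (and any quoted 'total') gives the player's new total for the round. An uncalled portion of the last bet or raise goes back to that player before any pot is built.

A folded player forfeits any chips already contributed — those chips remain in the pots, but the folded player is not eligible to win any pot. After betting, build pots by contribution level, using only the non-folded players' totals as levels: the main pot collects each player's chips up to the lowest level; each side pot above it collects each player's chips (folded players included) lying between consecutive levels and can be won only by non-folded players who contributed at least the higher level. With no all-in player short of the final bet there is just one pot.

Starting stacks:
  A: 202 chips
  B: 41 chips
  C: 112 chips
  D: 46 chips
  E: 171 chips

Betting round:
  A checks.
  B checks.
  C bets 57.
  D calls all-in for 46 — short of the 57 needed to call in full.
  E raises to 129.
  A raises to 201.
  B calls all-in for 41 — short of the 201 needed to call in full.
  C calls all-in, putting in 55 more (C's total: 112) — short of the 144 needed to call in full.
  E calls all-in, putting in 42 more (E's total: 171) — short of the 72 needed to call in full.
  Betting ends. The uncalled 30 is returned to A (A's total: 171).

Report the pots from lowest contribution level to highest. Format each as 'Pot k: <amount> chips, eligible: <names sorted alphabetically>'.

Contributions (after 30 returned to A): A=171, B=41, C=112, D=46, E=171
Pot levels (distinct totals of non-folded players): 41, 46, 112, 171
Layer 1-41: 41 each from A, B, C, D, E = 41*5 = 205 chips; eligible A, B, C, D, E
Layer 42-46: 5 each from A, C, D, E = 5*4 = 20 chips; eligible A, C, D, E
Layer 47-112: 66 each from A, C, E = 66*3 = 198 chips; eligible A, C, E
Layer 113-171: 59 each from A, E = 59*2 = 118 chips; eligible A, E

Pot 1: 205 chips, eligible: A, B, C, D, E
Pot 2: 20 chips, eligible: A, C, D, E
Pot 3: 198 chips, eligible: A, C, E
Pot 4: 118 chips, eligible: A, E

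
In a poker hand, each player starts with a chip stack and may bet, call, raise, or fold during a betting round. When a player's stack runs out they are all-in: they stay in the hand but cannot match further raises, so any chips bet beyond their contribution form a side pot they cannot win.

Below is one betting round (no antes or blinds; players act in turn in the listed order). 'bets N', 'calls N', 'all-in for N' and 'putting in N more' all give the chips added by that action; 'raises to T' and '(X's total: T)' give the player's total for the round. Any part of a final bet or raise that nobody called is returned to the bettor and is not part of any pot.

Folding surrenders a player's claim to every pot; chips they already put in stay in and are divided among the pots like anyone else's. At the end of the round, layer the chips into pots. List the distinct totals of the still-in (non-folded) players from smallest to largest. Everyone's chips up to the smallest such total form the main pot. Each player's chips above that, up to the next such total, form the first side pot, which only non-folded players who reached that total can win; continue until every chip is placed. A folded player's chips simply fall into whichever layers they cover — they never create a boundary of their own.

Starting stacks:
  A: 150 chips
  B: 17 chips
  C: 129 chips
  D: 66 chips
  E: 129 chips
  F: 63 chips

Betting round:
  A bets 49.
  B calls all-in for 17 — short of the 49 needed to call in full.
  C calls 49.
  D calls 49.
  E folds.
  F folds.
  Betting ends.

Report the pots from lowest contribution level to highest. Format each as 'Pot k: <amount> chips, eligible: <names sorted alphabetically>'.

Pot 1: 68 chips, eligible: A, B, C, D
Pot 2: 96 chips, eligible: A, C, D

Derivation:
Contributions: A=49, B=17, C=49, D=49
Folded: E, F
Pot levels (distinct totals of non-folded players): 17, 49
Layer 1-17: 17 each from A, B, C, D = 17*4 = 68 chips; eligible A, B, C, D
Layer 18-49: 32 each from A, C, D = 32*3 = 96 chips; eligible A, C, D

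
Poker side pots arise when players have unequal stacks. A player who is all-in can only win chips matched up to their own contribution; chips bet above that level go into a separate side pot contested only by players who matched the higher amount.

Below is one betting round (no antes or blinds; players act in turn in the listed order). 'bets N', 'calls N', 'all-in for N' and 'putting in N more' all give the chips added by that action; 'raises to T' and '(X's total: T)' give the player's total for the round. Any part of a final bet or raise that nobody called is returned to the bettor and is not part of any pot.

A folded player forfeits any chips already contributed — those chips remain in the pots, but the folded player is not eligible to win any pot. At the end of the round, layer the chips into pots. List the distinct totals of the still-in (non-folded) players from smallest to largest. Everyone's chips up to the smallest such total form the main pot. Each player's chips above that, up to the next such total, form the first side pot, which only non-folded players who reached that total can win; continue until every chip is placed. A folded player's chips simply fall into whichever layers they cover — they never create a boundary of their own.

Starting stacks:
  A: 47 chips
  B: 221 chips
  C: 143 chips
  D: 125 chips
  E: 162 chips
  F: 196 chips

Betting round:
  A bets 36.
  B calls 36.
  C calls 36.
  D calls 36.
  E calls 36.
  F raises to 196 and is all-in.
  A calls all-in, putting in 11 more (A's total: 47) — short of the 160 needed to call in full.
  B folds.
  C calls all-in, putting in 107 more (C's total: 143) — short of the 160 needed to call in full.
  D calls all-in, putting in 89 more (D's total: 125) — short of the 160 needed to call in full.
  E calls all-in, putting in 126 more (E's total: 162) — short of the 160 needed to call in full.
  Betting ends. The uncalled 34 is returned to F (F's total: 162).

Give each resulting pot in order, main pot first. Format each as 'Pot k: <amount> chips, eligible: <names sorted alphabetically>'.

Pot 1: 271 chips, eligible: A, C, D, E, F
Pot 2: 312 chips, eligible: C, D, E, F
Pot 3: 54 chips, eligible: C, E, F
Pot 4: 38 chips, eligible: E, F

Derivation:
Contributions (after 34 returned to F): A=47, B=36, C=143, D=125, E=162, F=162
Folded: B
Pot levels (distinct totals of non-folded players): 47, 125, 143, 162
Layer 1-47: A 47 + B 36 + C 47 + D 47 + E 47 + F 47 = 271 chips; eligible A, C, D, E, F
Layer 48-125: 78 each from C, D, E, F = 78*4 = 312 chips; eligible C, D, E, F
Layer 126-143: 18 each from C, E, F = 18*3 = 54 chips; eligible C, E, F
Layer 144-162: 19 each from E, F = 19*2 = 38 chips; eligible E, F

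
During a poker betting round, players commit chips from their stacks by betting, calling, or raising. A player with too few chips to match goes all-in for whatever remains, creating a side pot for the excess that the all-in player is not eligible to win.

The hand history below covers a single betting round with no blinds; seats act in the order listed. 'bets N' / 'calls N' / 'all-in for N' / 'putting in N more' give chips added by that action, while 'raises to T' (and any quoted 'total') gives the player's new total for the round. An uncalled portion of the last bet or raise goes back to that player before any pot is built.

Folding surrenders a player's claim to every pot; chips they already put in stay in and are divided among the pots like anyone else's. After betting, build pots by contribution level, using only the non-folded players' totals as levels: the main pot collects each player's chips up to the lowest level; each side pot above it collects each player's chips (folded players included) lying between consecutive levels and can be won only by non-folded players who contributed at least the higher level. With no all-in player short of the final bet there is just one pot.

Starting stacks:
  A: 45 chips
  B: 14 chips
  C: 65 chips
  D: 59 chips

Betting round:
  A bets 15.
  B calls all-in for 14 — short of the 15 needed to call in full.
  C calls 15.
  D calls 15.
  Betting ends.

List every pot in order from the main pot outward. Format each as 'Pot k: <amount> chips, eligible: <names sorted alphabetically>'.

Pot 1: 56 chips, eligible: A, B, C, D
Pot 2: 3 chips, eligible: A, C, D

Derivation:
Contributions: A=15, B=14, C=15, D=15
Pot levels (distinct totals of non-folded players): 14, 15
Layer 1-14: 14 each from A, B, C, D = 14*4 = 56 chips; eligible A, B, C, D
Layer 15-15: 1 each from A, C, D = 1*3 = 3 chips; eligible A, C, D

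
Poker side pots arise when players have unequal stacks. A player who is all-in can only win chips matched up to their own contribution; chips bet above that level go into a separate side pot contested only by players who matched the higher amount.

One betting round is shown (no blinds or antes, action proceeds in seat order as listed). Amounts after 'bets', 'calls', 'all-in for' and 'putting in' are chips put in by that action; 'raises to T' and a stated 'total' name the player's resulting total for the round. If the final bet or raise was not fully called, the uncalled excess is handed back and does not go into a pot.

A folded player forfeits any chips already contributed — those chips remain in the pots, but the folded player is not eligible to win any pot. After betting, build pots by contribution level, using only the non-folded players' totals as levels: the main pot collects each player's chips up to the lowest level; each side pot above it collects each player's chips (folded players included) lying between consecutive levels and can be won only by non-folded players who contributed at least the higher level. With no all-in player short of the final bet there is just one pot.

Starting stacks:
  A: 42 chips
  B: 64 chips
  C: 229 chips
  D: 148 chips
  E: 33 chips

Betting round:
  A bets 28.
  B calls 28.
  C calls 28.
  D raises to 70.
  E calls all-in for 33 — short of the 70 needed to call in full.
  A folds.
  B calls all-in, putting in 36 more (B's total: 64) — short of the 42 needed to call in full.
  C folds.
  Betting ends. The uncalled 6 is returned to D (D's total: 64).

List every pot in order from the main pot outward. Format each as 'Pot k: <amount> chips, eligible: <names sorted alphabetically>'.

Pot 1: 155 chips, eligible: B, D, E
Pot 2: 62 chips, eligible: B, D

Derivation:
Contributions (after 6 returned to D): A=28, B=64, C=28, D=64, E=33
Folded: A, C
Pot levels (distinct totals of non-folded players): 33, 64
Layer 1-33: A 28 + B 33 + C 28 + D 33 + E 33 = 155 chips; eligible B, D, E
Layer 34-64: 31 each from B, D = 31*2 = 62 chips; eligible B, D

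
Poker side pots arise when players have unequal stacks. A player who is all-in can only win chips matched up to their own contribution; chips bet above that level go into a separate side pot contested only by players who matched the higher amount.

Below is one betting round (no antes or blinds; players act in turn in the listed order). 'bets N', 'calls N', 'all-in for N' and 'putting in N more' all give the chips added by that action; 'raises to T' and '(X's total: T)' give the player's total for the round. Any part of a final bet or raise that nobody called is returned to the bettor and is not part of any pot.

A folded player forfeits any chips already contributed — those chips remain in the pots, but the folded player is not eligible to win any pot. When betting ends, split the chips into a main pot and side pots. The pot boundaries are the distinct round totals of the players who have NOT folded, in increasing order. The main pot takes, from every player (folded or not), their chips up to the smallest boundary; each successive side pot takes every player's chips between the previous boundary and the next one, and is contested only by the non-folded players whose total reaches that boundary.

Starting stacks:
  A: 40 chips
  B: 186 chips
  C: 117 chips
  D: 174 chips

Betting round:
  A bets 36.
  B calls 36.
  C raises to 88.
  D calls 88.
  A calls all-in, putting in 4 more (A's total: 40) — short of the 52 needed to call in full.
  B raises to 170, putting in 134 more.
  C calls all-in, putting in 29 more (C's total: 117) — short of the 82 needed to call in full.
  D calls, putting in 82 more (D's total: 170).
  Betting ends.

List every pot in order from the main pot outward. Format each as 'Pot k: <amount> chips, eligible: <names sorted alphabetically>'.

Pot 1: 160 chips, eligible: A, B, C, D
Pot 2: 231 chips, eligible: B, C, D
Pot 3: 106 chips, eligible: B, D

Derivation:
Contributions: A=40, B=170, C=117, D=170
Pot levels (distinct totals of non-folded players): 40, 117, 170
Layer 1-40: 40 each from A, B, C, D = 40*4 = 160 chips; eligible A, B, C, D
Layer 41-117: 77 each from B, C, D = 77*3 = 231 chips; eligible B, C, D
Layer 118-170: 53 each from B, D = 53*2 = 106 chips; eligible B, D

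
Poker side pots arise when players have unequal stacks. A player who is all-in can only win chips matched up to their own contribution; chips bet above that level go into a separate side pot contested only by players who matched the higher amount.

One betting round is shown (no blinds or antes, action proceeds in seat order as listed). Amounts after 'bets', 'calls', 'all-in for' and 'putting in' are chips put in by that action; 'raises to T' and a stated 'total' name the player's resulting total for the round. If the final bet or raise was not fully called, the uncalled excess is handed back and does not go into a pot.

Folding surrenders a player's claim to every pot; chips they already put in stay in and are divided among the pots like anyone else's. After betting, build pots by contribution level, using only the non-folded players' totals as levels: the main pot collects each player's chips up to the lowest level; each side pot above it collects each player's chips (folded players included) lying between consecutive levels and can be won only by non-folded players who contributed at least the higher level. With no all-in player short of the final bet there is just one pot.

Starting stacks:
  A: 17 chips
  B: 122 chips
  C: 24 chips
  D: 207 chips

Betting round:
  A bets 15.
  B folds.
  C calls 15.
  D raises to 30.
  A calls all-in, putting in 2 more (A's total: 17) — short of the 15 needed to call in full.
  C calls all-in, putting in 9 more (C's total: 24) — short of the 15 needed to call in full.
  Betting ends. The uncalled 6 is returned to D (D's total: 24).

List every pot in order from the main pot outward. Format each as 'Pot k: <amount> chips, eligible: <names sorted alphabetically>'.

Pot 1: 51 chips, eligible: A, C, D
Pot 2: 14 chips, eligible: C, D

Derivation:
Contributions (after 6 returned to D): A=17, C=24, D=24
Folded: B
Pot levels (distinct totals of non-folded players): 17, 24
Layer 1-17: 17 each from A, C, D = 17*3 = 51 chips; eligible A, C, D
Layer 18-24: 7 each from C, D = 7*2 = 14 chips; eligible C, D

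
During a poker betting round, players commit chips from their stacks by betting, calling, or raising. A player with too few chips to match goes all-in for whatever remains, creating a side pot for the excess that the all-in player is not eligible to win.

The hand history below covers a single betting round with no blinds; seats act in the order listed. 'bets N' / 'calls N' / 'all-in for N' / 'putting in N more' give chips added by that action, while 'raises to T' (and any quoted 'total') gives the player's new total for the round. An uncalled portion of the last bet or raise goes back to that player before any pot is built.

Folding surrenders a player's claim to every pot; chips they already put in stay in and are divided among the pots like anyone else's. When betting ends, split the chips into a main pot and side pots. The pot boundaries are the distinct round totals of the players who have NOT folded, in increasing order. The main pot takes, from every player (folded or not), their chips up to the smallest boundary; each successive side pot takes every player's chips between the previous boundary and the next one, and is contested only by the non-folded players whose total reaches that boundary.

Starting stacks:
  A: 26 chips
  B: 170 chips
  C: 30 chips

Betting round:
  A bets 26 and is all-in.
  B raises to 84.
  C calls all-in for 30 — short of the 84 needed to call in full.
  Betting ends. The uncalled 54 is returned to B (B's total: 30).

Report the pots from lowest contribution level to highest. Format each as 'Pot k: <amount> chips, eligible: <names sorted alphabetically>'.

Contributions (after 54 returned to B): A=26, B=30, C=30
Pot levels (distinct totals of non-folded players): 26, 30
Layer 1-26: 26 each from A, B, C = 26*3 = 78 chips; eligible A, B, C
Layer 27-30: 4 each from B, C = 4*2 = 8 chips; eligible B, C

Pot 1: 78 chips, eligible: A, B, C
Pot 2: 8 chips, eligible: B, C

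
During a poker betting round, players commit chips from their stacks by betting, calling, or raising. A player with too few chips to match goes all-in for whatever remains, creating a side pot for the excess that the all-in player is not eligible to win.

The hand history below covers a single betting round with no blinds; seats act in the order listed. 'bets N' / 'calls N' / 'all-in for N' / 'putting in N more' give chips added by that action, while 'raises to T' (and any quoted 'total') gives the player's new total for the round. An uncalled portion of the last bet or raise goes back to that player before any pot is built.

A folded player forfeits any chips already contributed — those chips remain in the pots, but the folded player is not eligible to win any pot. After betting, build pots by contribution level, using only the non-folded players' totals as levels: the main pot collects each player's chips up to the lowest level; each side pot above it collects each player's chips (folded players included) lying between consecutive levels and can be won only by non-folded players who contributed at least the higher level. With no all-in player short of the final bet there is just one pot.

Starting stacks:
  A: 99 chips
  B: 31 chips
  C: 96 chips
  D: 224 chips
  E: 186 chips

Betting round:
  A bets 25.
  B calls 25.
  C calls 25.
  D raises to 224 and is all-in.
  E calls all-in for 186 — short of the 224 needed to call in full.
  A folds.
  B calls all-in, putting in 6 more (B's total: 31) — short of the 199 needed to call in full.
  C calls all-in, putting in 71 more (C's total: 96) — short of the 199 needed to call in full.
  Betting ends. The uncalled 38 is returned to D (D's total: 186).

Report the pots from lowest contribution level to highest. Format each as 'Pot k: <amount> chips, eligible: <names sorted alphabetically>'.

Contributions (after 38 returned to D): A=25, B=31, C=96, D=186, E=186
Folded: A
Pot levels (distinct totals of non-folded players): 31, 96, 186
Layer 1-31: A 25 + B 31 + C 31 + D 31 + E 31 = 149 chips; eligible B, C, D, E
Layer 32-96: 65 each from C, D, E = 65*3 = 195 chips; eligible C, D, E
Layer 97-186: 90 each from D, E = 90*2 = 180 chips; eligible D, E

Pot 1: 149 chips, eligible: B, C, D, E
Pot 2: 195 chips, eligible: C, D, E
Pot 3: 180 chips, eligible: D, E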